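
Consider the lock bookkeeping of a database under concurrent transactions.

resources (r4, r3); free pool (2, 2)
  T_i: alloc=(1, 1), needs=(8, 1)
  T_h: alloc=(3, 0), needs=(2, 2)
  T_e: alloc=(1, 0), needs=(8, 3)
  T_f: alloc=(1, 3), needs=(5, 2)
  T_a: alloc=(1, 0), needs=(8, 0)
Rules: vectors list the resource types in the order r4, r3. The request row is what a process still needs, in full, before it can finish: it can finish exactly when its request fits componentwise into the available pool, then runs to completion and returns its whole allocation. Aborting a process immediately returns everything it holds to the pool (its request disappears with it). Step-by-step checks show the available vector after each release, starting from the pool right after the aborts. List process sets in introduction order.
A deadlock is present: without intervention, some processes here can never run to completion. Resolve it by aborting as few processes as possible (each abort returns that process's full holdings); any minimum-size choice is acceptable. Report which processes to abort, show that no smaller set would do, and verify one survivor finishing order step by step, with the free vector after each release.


The answer: abort T_e and T_a.
Key observation: the returned (2, 0) from T_e and T_a is what brings T_i — unrunnable before, under any order — into play at step 3.
No one abort is enough; case by case: T_i alone leaves T_e blocked (short on r4); T_h alone leaves T_i blocked (short on r4); T_e alone leaves T_i blocked (short on r4); T_f alone leaves T_i blocked (short on r4); T_a alone leaves T_i blocked (short on r4).
Survivors finish in the order: T_h, T_f, T_i. Check, step by step (pool after the aborts first):
  pool = (4, 2)
  T_h: need (2, 2) fits (4, 2); releases (3, 0), pool now (7, 2)
  T_f: need (5, 2) fits (7, 2); releases (1, 3), pool now (8, 5)
  T_i: need (8, 1) fits (8, 5); releases (1, 1), pool now (9, 6)


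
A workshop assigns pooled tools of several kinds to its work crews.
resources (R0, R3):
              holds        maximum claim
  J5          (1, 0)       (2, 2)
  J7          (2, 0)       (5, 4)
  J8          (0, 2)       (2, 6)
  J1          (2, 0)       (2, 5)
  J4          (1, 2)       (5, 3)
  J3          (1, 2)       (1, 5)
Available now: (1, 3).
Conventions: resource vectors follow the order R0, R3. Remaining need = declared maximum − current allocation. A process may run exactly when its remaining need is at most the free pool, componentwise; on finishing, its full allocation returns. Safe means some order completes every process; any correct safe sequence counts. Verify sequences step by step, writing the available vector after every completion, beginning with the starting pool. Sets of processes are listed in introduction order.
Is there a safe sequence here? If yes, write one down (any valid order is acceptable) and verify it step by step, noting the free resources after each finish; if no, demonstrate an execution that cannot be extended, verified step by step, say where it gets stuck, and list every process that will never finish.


SAFE — a valid safe sequence is J5, J3, J1, J7, J4, J8.
Key observation: J5 is the earliest step where a requested resource binds exactly: need (1, 2), pool (1, 3) at its turn.
Check, step by step:
  pool = (1, 3)
  run J5 (needs (1, 2), free (1, 3)); after release of (1, 0) the pool is (2, 3)
  run J3 (needs (0, 3), free (2, 3)); after release of (1, 2) the pool is (3, 5)
  run J1 (needs (0, 5), free (3, 5)); after release of (2, 0) the pool is (5, 5)
  run J7 (needs (3, 4), free (5, 5)); after release of (2, 0) the pool is (7, 5)
  run J4 (needs (4, 1), free (7, 5)); after release of (1, 2) the pool is (8, 7)
  run J8 (needs (2, 4), free (8, 7)); after release of (0, 2) the pool is (8, 9)


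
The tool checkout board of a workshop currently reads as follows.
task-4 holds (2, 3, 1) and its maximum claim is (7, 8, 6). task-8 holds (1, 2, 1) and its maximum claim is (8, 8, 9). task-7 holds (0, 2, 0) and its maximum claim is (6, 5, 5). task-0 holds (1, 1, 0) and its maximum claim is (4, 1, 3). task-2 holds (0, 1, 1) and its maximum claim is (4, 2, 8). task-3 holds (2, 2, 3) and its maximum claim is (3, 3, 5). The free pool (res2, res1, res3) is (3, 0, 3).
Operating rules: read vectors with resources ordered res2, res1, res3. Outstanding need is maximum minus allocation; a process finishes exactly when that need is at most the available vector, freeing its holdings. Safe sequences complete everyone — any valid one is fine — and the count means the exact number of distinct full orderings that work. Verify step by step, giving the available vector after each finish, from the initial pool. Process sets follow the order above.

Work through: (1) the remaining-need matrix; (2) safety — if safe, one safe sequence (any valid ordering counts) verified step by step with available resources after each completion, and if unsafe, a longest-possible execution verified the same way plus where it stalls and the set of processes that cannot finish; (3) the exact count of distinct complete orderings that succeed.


(1) Outstanding need per process (order res2, res1, res3):
  task-4: (5, 5, 5)
  task-8: (7, 6, 8)
  task-7: (6, 3, 5)
  task-0: (3, 0, 3)
  task-2: (4, 1, 7)
  task-3: (1, 1, 2)
(2) The state is SAFE; one workable sequence: task-0, task-3, task-7, task-4, task-2, task-8.
Key observation: the order's first zero-slack moment is task-0 ((3, 0, 3) needed, (3, 0, 3) free — a requested resource with nothing to spare).
Check, step by step:
  pool = (3, 0, 3)
  task-0 needs (3, 0, 3) <= (3, 0, 3) -> finishes; pool += (1, 1, 0) = (4, 1, 3)
  task-3 needs (1, 1, 2) <= (4, 1, 3) -> finishes; pool += (2, 2, 3) = (6, 3, 6)
  task-7 needs (6, 3, 5) <= (6, 3, 6) -> finishes; pool += (0, 2, 0) = (6, 5, 6)
  task-4 needs (5, 5, 5) <= (6, 5, 6) -> finishes; pool += (2, 3, 1) = (8, 8, 7)
  task-2 needs (4, 1, 7) <= (8, 8, 7) -> finishes; pool += (0, 1, 1) = (8, 9, 8)
  task-8 needs (7, 6, 8) <= (8, 9, 8) -> finishes; pool += (1, 2, 1) = (9, 11, 9)
(3) The exact count: 1 of the possible complete orderings is a safe sequence.


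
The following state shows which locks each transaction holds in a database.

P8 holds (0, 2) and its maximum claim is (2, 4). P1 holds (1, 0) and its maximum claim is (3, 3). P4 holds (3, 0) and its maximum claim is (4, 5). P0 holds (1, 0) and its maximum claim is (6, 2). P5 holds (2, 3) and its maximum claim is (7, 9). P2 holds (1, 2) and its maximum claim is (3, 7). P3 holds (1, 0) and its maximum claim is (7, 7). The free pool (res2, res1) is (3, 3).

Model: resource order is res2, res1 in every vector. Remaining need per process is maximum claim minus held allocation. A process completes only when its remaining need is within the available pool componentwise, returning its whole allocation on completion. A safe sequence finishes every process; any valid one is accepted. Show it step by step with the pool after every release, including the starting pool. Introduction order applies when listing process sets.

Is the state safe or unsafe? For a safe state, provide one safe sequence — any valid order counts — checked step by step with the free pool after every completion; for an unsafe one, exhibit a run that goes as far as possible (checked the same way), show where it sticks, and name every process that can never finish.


SAFE — a valid safe sequence is P8, P4, P2, P0, P1, P3, P5.
Key observation: at P4 the run first touches a limit — (1, 5) against (3, 5), exact on a resource it actually requests.
Verifying each step:
  pool = (3, 3)
  P8 needs (2, 2) <= (3, 3) -> finishes; pool += (0, 2) = (3, 5)
  P4 needs (1, 5) <= (3, 5) -> finishes; pool += (3, 0) = (6, 5)
  P2 needs (2, 5) <= (6, 5) -> finishes; pool += (1, 2) = (7, 7)
  P0 needs (5, 2) <= (7, 7) -> finishes; pool += (1, 0) = (8, 7)
  P1 needs (2, 3) <= (8, 7) -> finishes; pool += (1, 0) = (9, 7)
  P3 needs (6, 7) <= (9, 7) -> finishes; pool += (1, 0) = (10, 7)
  P5 needs (5, 6) <= (10, 7) -> finishes; pool += (2, 3) = (12, 10)


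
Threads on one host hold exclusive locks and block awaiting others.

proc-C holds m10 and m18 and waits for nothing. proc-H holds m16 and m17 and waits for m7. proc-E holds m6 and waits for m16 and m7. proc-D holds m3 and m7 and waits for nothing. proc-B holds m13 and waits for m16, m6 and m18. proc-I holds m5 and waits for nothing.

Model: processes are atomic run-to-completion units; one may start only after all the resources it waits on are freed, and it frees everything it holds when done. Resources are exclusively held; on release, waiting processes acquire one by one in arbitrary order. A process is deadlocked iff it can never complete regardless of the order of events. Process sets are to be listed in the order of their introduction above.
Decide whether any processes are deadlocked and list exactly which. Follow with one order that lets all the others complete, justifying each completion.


No process is deadlocked.
Key observation: all waits point, directly or indirectly, at processes that can finish, so nothing is permanently blocked.
A valid finishing order for the others: proc-D, proc-I, proc-C, proc-H, proc-E, proc-B.
Check, step by step:
  proc-D: no waits; runs immediately, freeing m3 and m7
  proc-I: no waits; runs immediately, freeing m5
  proc-C: no waits; runs immediately, freeing m10 and m18
  proc-H: everything it awaited (m7) is free; runs, freeing m16 and m17
  proc-E: everything it awaited (m16 and m7) is free; runs, freeing m6
  proc-B: everything it awaited (m16, m6 and m18) is free; runs, freeing m13


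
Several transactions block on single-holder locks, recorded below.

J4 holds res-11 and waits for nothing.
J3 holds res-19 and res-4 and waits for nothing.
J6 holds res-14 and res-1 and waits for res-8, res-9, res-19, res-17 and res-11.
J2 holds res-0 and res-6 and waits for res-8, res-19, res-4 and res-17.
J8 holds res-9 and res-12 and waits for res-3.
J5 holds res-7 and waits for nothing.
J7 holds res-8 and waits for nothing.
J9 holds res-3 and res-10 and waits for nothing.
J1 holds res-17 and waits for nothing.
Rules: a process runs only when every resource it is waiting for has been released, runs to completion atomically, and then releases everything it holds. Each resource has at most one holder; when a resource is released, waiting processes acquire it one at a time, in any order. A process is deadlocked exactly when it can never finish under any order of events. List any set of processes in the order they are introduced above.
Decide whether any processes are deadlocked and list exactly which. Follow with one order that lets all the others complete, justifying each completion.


The deadlocked set is empty.
Key observation: the waits form no ring: some process can always run, and its releases unblock the others one by one.
The rest can finish in the order J3, J4, J9, J7, J8, J5, J1, J2, J6.
Walking it through:
  run J3 (it waits on nothing); releases res-19 and res-4
  run J4 (it waits on nothing); releases res-11
  run J9 (it waits on nothing); releases res-3 and res-10
  run J7 (it waits on nothing); releases res-8
  J8 waits on res-3 — all released -> runs and releases res-9 and res-12
  run J5 (it waits on nothing); releases res-7
  run J1 (it waits on nothing); releases res-17
  J2 waits on res-8, res-19, res-4 and res-17 — all released -> runs and releases res-0 and res-6
  J6 waits on res-8, res-9, res-19, res-17 and res-11 — all released -> runs and releases res-14 and res-1


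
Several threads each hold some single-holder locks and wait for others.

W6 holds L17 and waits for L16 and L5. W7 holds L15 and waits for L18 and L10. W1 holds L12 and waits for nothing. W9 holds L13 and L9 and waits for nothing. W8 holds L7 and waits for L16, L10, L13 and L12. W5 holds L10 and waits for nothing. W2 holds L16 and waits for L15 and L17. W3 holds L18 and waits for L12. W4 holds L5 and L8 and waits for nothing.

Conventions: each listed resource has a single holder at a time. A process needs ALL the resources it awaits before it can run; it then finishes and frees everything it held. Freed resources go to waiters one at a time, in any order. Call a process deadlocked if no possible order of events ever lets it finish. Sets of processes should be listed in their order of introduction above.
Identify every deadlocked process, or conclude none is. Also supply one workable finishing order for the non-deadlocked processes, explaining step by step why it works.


Deadlocked set: W6, W8 and W2.
Key observation: the cycle W6 -> W2 -> W6 can never break — each member waits on the next; W8 waits into the deadlock from upstream.
One completion order for the rest: W9, W1, W3, W5, W4, W7.
Walking it through:
  W9: no waits; runs immediately, freeing L13 and L9
  W1: no waits; runs immediately, freeing L12
  W3 waits on L12 — all released -> runs and releases L18
  W5: no waits; runs immediately, freeing L10
  W4: no waits; runs immediately, freeing L5 and L8
  W7 waits on L18 and L10 — all released -> runs and releases L15


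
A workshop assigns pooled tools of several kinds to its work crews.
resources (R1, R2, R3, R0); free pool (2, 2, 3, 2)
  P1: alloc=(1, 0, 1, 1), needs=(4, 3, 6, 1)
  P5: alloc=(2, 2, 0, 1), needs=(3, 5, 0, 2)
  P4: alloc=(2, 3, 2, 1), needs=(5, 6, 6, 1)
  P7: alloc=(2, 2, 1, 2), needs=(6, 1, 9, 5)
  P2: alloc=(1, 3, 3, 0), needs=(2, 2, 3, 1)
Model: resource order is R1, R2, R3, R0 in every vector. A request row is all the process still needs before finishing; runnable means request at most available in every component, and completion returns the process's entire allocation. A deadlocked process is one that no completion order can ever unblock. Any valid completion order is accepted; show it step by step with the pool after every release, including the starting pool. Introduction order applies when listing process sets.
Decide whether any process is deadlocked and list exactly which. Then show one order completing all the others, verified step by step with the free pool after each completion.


The deadlocked set is empty.
Key observation: the pool covers P2 at once, and every later process fits after earlier releases.
A valid finishing order for the others: P2, P5, P4, P1, P7. Check, step by step:
  pool = (2, 2, 3, 2)
  run P2 (needs (2, 2, 3, 1), free (2, 2, 3, 2)); after release of (1, 3, 3, 0) the pool is (3, 5, 6, 2)
  run P5 (needs (3, 5, 0, 2), free (3, 5, 6, 2)); after release of (2, 2, 0, 1) the pool is (5, 7, 6, 3)
  run P4 (needs (5, 6, 6, 1), free (5, 7, 6, 3)); after release of (2, 3, 2, 1) the pool is (7, 10, 8, 4)
  run P1 (needs (4, 3, 6, 1), free (7, 10, 8, 4)); after release of (1, 0, 1, 1) the pool is (8, 10, 9, 5)
  run P7 (needs (6, 1, 9, 5), free (8, 10, 9, 5)); after release of (2, 2, 1, 2) the pool is (10, 12, 10, 7)


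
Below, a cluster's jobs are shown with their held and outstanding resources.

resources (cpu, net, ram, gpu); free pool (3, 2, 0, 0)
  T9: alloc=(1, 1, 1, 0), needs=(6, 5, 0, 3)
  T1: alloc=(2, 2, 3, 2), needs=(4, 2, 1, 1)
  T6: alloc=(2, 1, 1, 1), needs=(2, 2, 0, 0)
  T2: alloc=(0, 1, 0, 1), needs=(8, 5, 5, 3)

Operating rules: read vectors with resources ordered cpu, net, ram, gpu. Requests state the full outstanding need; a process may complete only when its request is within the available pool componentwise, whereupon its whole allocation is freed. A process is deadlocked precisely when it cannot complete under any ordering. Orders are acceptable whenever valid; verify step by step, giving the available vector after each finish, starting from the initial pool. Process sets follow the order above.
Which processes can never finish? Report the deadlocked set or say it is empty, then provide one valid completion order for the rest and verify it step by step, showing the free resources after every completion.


Nothing here is deadlocked.
Key observation: beginning at T6, releases accumulate fast enough that every process eventually fits.
One completion order for the rest: T6, T1, T9, T2. Step-by-step check:
  pool = (3, 2, 0, 0)
  T6 needs (2, 2, 0, 0) <= (3, 2, 0, 0) -> finishes; pool += (2, 1, 1, 1) = (5, 3, 1, 1)
  T1 needs (4, 2, 1, 1) <= (5, 3, 1, 1) -> finishes; pool += (2, 2, 3, 2) = (7, 5, 4, 3)
  T9 needs (6, 5, 0, 3) <= (7, 5, 4, 3) -> finishes; pool += (1, 1, 1, 0) = (8, 6, 5, 3)
  T2 needs (8, 5, 5, 3) <= (8, 6, 5, 3) -> finishes; pool += (0, 1, 0, 1) = (8, 7, 5, 4)


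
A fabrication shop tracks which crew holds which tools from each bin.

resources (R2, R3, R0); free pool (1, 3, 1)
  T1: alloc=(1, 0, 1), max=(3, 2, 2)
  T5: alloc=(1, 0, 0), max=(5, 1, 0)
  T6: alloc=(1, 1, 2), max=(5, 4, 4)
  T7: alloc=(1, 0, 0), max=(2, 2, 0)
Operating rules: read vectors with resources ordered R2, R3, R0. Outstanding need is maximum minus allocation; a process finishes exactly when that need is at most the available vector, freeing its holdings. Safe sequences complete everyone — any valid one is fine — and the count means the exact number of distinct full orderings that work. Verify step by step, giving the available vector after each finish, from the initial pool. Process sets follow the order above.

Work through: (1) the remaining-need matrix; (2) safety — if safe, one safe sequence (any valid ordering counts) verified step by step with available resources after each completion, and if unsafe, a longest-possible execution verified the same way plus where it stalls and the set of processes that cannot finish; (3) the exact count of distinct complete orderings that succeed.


(1) Need matrix, components ordered R2, R3, R0:
  T1: (2, 2, 1)
  T5: (4, 1, 0)
  T6: (4, 3, 2)
  T7: (1, 2, 0)
(2) UNSAFE.
Key observation: T7, T1 can finish, but then (3, 3, 2) is all there is, and the blocked group's R2 demands exceed it.
Going as far as possible: T7, T1; after that, nothing fits. Verifying each step:
  pool = (1, 3, 1)
  T7: need (1, 2, 0) fits (1, 3, 1); releases (1, 0, 0), pool now (2, 3, 1)
  T1: need (2, 2, 1) fits (2, 3, 1); releases (1, 0, 1), pool now (3, 3, 2)
  blocked: T5 wants (4, 1, 0), pool (3, 3, 2) — not enough R2
  blocked: T6 wants (4, 3, 2), pool (3, 3, 2) — not enough R2
Processes that can never finish: T5 and T6.
(3) The exact count: 0 of the possible complete orderings are safe sequences.


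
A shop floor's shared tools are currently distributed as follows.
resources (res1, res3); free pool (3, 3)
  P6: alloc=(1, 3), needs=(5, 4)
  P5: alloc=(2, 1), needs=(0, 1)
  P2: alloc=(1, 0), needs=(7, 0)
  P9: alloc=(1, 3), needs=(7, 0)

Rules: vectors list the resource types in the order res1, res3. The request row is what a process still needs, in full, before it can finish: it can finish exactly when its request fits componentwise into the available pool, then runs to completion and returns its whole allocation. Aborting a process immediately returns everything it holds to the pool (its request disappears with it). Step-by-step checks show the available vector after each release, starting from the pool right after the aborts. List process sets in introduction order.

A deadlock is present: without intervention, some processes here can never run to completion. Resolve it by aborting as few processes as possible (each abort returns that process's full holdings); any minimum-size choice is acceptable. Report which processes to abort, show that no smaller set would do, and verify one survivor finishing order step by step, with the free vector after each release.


Abort P9.
Key observation: the deadlocked P2 becomes finishable only because P9 released (1, 3); it completes at step 3 below.
Minimality: the empty abort set fails — the state is deadlocked as it stands.
One survivor order: P5, P6, P2. Verifying each step (post-abort pool first):
  pool = (4, 6)
  P5 needs (0, 1) <= (4, 6) -> finishes; pool += (2, 1) = (6, 7)
  P6 needs (5, 4) <= (6, 7) -> finishes; pool += (1, 3) = (7, 10)
  P2 needs (7, 0) <= (7, 10) -> finishes; pool += (1, 0) = (8, 10)


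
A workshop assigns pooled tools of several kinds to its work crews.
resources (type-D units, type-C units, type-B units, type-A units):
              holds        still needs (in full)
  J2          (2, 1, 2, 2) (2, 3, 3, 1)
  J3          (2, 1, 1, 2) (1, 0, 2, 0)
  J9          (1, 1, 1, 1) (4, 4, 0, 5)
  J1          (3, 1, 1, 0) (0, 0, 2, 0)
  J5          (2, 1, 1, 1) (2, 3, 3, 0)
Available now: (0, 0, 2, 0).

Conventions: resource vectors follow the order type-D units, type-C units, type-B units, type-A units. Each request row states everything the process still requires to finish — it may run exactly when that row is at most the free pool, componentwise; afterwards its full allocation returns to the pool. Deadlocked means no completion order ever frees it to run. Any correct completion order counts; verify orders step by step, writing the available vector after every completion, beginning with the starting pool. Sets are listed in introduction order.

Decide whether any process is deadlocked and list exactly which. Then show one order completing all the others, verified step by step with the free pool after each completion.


Deadlocked: J2, J9 and J5.
Key observation: no order helps: past J1, J3, the free pool tops out at (5, 2, 4, 2), below what each blocked process needs in type-C units.
The rest can finish in the order J1, J3. Walking it through:
  pool = (0, 0, 2, 0)
  J1 needs (0, 0, 2, 0) <= (0, 0, 2, 0) -> finishes; pool += (3, 1, 1, 0) = (3, 1, 3, 0)
  J3 needs (1, 0, 2, 0) <= (3, 1, 3, 0) -> finishes; pool += (2, 1, 1, 2) = (5, 2, 4, 2)
The stuck group stays short no matter what:
  J2 cannot run: need (2, 3, 3, 1) vs free (5, 2, 4, 2) (insufficient type-C units)
  J9 cannot run: need (4, 4, 0, 5) vs free (5, 2, 4, 2) (insufficient type-C units and type-A units)
  J5 cannot run: need (2, 3, 3, 0) vs free (5, 2, 4, 2) (insufficient type-C units)


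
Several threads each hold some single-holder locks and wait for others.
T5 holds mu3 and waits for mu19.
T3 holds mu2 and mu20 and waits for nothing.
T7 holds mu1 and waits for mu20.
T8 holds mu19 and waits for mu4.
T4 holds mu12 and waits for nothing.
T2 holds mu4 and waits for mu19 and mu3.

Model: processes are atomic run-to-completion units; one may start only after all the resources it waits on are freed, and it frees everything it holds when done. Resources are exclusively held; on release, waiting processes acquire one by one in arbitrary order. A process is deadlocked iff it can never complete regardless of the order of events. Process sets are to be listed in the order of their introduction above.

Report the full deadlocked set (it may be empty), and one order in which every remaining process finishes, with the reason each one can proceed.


Deadlocked set: T5, T8 and T2.
Key observation: the wait chain closes on itself along T5 -> T8 -> T2 -> T5; no other process is dragged down with it.
A valid finishing order for the others: T4, T3, T7.
Verifying each step:
  T4: no waits; runs immediately, freeing mu12
  T3: no waits; runs immediately, freeing mu2 and mu20
  T7: everything it awaited (mu20) is free; runs, freeing mu1


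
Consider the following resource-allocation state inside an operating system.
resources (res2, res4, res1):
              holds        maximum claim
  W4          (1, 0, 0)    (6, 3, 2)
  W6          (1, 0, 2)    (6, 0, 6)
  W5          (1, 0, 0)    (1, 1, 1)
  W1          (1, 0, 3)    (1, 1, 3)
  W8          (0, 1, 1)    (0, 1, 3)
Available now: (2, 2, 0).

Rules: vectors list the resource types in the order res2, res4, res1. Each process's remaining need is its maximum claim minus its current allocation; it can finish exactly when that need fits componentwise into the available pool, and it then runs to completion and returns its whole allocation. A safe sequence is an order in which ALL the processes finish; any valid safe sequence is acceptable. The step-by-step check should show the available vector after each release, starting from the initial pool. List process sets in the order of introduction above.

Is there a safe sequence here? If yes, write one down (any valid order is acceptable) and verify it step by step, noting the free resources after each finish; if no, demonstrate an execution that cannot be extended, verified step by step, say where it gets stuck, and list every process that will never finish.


UNSAFE — no complete ordering exists.
Key observation: after W1, W5, W8 complete, (4, 3, 4) is the best the pool ever gets, yet each leftover process wants more res2.
Going as far as possible: W1, W5, W8; after that, nothing fits. Walking it through:
  pool = (2, 2, 0)
  run W1 (needs (0, 1, 0), free (2, 2, 0)); after release of (1, 0, 3) the pool is (3, 2, 3)
  run W5 (needs (0, 1, 1), free (3, 2, 3)); after release of (1, 0, 0) the pool is (4, 2, 3)
  run W8 (needs (0, 0, 2), free (4, 2, 3)); after release of (0, 1, 1) the pool is (4, 3, 4)
  blocked: W4 wants (5, 3, 2), pool (4, 3, 4) — not enough res2
  blocked: W6 wants (5, 0, 4), pool (4, 3, 4) — not enough res2
Permanently blocked: W4 and W6.


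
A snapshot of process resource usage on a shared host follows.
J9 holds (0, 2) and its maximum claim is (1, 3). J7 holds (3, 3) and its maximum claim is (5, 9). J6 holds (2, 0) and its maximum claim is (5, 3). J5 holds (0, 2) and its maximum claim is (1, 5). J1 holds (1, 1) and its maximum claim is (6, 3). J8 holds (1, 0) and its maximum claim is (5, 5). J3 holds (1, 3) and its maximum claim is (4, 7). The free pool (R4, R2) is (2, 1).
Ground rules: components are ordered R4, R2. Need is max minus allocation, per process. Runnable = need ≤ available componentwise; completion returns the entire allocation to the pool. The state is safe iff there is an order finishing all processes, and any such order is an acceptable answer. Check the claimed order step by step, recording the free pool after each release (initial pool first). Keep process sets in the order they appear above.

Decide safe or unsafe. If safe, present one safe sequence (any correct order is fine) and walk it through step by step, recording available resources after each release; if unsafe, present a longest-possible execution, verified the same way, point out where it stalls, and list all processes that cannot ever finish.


The state is UNSAFE.
Key observation: after J9, J5 the pool peaks at (2, 5), and each blocked process is short somewhere: J7 on R2; J6 on R4; J1 on R4; J8 on R4; J3 on R4.
A maximal execution: J9, J5 — then nothing else fits. Walking it through:
  pool = (2, 1)
  run J9 (needs (1, 1), free (2, 1)); after release of (0, 2) the pool is (2, 3)
  run J5 (needs (1, 3), free (2, 3)); after release of (0, 2) the pool is (2, 5)
  blocked: J7 wants (2, 6), pool (2, 5) — not enough R2
  blocked: J6 wants (3, 3), pool (2, 5) — not enough R4
  blocked: J1 wants (5, 2), pool (2, 5) — not enough R4
  blocked: J8 wants (4, 5), pool (2, 5) — not enough R4
  blocked: J3 wants (3, 4), pool (2, 5) — not enough R4
Processes that can never finish: J7, J6, J1, J8 and J3.


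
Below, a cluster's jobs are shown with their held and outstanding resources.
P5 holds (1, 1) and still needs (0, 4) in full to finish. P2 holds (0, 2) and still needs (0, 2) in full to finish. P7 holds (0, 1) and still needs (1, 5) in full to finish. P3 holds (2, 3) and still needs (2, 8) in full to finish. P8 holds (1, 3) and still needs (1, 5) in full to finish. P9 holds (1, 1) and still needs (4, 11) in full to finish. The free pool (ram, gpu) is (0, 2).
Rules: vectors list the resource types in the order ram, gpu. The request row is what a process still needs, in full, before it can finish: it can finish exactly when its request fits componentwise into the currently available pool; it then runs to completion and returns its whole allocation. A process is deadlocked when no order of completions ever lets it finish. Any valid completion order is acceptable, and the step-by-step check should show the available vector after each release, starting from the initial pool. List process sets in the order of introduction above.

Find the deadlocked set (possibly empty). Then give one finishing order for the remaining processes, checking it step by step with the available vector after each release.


No process is deadlocked.
Key observation: P2 can run right away; the returned allocation unlocks the remaining processes in turn.
One completion order for the rest: P2, P5, P8, P7, P3, P9. Verifying each step:
  pool = (0, 2)
  P2 needs (0, 2) <= (0, 2) -> finishes; pool += (0, 2) = (0, 4)
  P5 needs (0, 4) <= (0, 4) -> finishes; pool += (1, 1) = (1, 5)
  P8 needs (1, 5) <= (1, 5) -> finishes; pool += (1, 3) = (2, 8)
  P7 needs (1, 5) <= (2, 8) -> finishes; pool += (0, 1) = (2, 9)
  P3 needs (2, 8) <= (2, 9) -> finishes; pool += (2, 3) = (4, 12)
  P9 needs (4, 11) <= (4, 12) -> finishes; pool += (1, 1) = (5, 13)


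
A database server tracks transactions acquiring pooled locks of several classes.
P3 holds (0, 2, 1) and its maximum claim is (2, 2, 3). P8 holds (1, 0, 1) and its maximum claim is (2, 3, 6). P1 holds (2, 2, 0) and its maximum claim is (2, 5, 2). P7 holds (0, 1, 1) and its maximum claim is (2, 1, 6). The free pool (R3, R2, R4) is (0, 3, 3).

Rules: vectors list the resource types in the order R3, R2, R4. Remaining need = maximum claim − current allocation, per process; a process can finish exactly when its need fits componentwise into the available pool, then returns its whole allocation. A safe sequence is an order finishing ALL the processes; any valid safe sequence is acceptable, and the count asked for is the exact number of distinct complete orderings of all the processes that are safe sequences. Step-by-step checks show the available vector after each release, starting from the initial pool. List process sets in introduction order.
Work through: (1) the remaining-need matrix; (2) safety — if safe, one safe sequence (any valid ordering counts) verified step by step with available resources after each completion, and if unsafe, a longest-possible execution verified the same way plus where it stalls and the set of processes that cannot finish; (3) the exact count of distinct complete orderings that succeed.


(1) Need matrix, components ordered R3, R2, R4:
  P3: (2, 0, 2)
  P8: (1, 3, 5)
  P1: (0, 3, 2)
  P7: (2, 0, 5)
(2) UNSAFE — no complete ordering exists.
Key observation: the wall is R4: completing P1, P3 brings the pool only to (2, 7, 4), and all the rest need more.
The run P1, P3 cannot be extended any further. Verifying each step:
  pool = (0, 3, 3)
  P1: need (0, 3, 2) fits (0, 3, 3); releases (2, 2, 0), pool now (2, 5, 3)
  P3: need (2, 0, 2) fits (2, 5, 3); releases (0, 2, 1), pool now (2, 7, 4)
  P8 cannot run: need (1, 3, 5) vs free (2, 7, 4) (insufficient R4)
  P7 cannot run: need (2, 0, 5) vs free (2, 7, 4) (insufficient R4)
Never able to finish: P8 and P7.
(3) The exact count: 0 of the possible complete orderings are safe sequences.


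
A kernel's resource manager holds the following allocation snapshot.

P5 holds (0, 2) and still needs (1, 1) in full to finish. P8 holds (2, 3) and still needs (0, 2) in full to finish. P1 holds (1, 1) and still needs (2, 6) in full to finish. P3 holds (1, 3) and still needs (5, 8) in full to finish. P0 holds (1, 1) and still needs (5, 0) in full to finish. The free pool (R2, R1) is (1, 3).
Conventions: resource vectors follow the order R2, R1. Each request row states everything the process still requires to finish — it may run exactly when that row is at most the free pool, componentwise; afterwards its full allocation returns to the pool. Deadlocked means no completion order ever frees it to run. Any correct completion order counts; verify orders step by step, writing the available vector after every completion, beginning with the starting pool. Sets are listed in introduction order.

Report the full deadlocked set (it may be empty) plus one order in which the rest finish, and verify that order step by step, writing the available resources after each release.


The deadlocked set is P3 and P0.
Key observation: the wall is R2: completing P5, P8, P1 brings the pool only to (4, 9), and all the rest need more.
A valid finishing order for the others: P5, P8, P1. Walking it through:
  pool = (1, 3)
  P5: need (1, 1) fits (1, 3); releases (0, 2), pool now (1, 5)
  P8: need (0, 2) fits (1, 5); releases (2, 3), pool now (3, 8)
  P1: need (2, 6) fits (3, 8); releases (1, 1), pool now (4, 9)
The blocked processes can never fit:
  P3 cannot run: need (5, 8) vs free (4, 9) (insufficient R2)
  P0 cannot run: need (5, 0) vs free (4, 9) (insufficient R2)


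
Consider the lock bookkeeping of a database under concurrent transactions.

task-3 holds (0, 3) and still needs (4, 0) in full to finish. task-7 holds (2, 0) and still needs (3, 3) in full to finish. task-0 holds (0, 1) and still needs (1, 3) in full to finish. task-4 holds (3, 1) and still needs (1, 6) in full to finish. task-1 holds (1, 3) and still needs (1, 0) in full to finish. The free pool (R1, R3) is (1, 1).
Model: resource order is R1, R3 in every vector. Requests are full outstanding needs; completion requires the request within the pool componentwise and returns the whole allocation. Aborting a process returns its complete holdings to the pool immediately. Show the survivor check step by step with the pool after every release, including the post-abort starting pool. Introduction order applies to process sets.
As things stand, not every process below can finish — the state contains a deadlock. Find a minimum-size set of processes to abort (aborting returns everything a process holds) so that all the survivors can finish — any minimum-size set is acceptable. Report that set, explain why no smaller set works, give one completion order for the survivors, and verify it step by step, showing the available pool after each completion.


Abort task-7.
Key observation: the deadlocked task-3 becomes finishable only because task-7 released (2, 0); it completes at step 3 below.
Why nothing smaller works: aborting no one leaves the state deadlocked as given.
Survivors finish in the order: task-1, task-0, task-3, task-4. Walking it through (pool after the aborts first):
  pool = (3, 1)
  task-1: need (1, 0) fits (3, 1); releases (1, 3), pool now (4, 4)
  task-0: need (1, 3) fits (4, 4); releases (0, 1), pool now (4, 5)
  task-3: need (4, 0) fits (4, 5); releases (0, 3), pool now (4, 8)
  task-4: need (1, 6) fits (4, 8); releases (3, 1), pool now (7, 9)


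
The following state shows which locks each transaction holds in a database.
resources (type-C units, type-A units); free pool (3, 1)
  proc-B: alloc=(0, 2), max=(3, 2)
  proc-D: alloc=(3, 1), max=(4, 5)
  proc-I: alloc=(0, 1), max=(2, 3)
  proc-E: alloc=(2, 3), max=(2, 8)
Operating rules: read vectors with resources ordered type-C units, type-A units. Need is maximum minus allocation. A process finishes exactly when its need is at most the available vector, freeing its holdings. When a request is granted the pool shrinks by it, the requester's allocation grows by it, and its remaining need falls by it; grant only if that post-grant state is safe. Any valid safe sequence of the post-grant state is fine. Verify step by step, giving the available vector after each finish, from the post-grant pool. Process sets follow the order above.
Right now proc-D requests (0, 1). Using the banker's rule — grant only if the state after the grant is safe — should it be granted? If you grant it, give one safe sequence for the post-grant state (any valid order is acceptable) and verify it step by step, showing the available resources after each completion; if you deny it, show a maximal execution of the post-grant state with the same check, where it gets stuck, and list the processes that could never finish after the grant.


GRANT — the state after the grant stays safe, e.g. via proc-B, proc-I, proc-D, proc-E.
Key observation: even at the reduced pool (3, 0), proc-B fits immediately, so safety survives the grant.
Step-by-step check of the post-grant state:
  pool = (3, 0)
  run proc-B (needs (3, 0), free (3, 0)); after release of (0, 2) the pool is (3, 2)
  run proc-I (needs (2, 2), free (3, 2)); after release of (0, 1) the pool is (3, 3)
  run proc-D (needs (1, 3), free (3, 3)); after release of (3, 2) the pool is (6, 5)
  run proc-E (needs (0, 5), free (6, 5)); after release of (2, 3) the pool is (8, 8)


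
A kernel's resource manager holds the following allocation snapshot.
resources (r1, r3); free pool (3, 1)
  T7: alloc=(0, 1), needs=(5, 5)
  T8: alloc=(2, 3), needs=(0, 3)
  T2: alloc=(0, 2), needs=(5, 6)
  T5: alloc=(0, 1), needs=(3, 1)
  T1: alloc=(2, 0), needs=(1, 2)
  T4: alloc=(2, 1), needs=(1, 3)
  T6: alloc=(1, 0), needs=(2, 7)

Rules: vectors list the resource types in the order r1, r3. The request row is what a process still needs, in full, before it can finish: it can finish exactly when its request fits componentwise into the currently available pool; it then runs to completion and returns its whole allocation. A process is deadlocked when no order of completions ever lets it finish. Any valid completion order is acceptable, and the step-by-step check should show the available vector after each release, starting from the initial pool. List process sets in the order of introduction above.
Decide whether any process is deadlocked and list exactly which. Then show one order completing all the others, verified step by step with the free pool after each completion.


Deadlocked: T7, T8, T2, T4 and T6.
Key observation: once T5, T1 finish, the pool peaks at (5, 2) — and every remaining process still needs more r3 than that.
A valid finishing order for the others: T5, T1. Verifying each step:
  pool = (3, 1)
  T5 needs (3, 1) <= (3, 1) -> finishes; pool += (0, 1) = (3, 2)
  T1 needs (1, 2) <= (3, 2) -> finishes; pool += (2, 0) = (5, 2)
The blocked processes can never fit:
  T7 still needs (5, 5) but only (5, 2) is free — short on r3
  T8 still needs (0, 3) but only (5, 2) is free — short on r3
  T2 still needs (5, 6) but only (5, 2) is free — short on r3
  T4 still needs (1, 3) but only (5, 2) is free — short on r3
  T6 still needs (2, 7) but only (5, 2) is free — short on r3


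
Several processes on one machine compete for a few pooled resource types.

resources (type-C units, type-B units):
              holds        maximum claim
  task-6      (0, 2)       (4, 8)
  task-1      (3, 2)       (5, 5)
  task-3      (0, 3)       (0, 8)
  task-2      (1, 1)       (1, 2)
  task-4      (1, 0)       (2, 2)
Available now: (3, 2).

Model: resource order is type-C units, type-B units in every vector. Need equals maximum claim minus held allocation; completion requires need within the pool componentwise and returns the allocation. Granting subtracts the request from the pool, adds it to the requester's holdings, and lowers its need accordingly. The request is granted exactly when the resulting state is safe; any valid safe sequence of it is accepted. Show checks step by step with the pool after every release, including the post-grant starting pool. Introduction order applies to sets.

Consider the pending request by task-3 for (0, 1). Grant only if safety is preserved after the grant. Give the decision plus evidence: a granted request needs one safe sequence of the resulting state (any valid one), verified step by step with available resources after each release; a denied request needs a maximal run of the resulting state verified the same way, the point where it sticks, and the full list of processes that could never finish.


DENY. Granting would leave the state unsafe.
Key observation: the pool after task-2, task-4 is (5, 2); every surviving request exceeds it in type-B units, so progress ends there.
Pretend the grant happened; the run task-2, task-4 goes as far as possible. Verifying each step:
  pool = (3, 1)
  task-2 needs (0, 1) <= (3, 1) -> finishes; pool += (1, 1) = (4, 2)
  task-4 needs (1, 2) <= (4, 2) -> finishes; pool += (1, 0) = (5, 2)
  task-6 cannot run: need (4, 6) vs free (5, 2) (insufficient type-B units)
  task-1 cannot run: need (2, 3) vs free (5, 2) (insufficient type-B units)
  task-3 cannot run: need (0, 4) vs free (5, 2) (insufficient type-B units)
Had the request been granted, task-6, task-1 and task-3 could never finish.


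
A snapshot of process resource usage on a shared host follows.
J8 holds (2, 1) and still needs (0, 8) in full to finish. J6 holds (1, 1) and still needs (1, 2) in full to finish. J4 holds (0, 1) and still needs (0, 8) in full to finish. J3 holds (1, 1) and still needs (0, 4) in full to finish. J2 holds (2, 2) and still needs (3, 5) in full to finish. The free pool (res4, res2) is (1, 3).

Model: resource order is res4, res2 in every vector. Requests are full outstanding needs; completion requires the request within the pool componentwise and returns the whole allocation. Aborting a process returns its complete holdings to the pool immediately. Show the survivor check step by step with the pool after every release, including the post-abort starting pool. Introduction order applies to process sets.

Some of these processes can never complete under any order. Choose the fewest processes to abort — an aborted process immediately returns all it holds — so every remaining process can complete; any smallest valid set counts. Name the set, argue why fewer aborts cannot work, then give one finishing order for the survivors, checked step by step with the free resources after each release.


Minimum abort set: J8.
Key observation: J4 was stuck for good until J8 gave back (2, 1); in the order shown it finishes at step 4.
Why nothing smaller works: aborting no one leaves the state deadlocked as given.
Survivors finish in the order: J6, J3, J2, J4. Verifying each step (pool after the aborts first):
  pool = (3, 4)
  J6 needs (1, 2) <= (3, 4) -> finishes; pool += (1, 1) = (4, 5)
  J3 needs (0, 4) <= (4, 5) -> finishes; pool += (1, 1) = (5, 6)
  J2 needs (3, 5) <= (5, 6) -> finishes; pool += (2, 2) = (7, 8)
  J4 needs (0, 8) <= (7, 8) -> finishes; pool += (0, 1) = (7, 9)
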